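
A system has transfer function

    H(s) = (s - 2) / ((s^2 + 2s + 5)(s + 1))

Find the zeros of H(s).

Set the numerator to zero: s - 2 = 0.
So s = 2.

s = 2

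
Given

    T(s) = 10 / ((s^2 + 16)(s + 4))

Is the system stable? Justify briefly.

The poles can be read from the denominator factors: s = ±4j, -4.
Since the simple pole(s) at s = ±4j lie on the jω-axis with none in the right half-plane, the system is marginally stable.

marginally stable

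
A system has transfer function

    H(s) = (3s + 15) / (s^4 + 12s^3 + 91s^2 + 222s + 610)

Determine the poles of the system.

The poles are the roots of the denominator s^4 + 12s^3 + 91s^2 + 222s + 610 = 0.
No real roots exist; factor into two real quadratics: (s^2 + 10s + 61)(s^2 + 2s + 10) = 0.
Each quadratic gives a conjugate pair via the quadratic formula.

s = -5 + 6j, -5 - 6j, -1 + 3j, -1 - 3j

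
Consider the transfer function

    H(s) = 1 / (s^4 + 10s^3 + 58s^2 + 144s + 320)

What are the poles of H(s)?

The poles are the roots of the denominator s^4 + 10s^3 + 58s^2 + 144s + 320 = 0.
No real roots exist; factor into two real quadratics: (s^2 + 8s + 32)(s^2 + 2s + 10) = 0.
Each quadratic gives a conjugate pair via the quadratic formula.

s = -4 ± 4j, -1 ± 3j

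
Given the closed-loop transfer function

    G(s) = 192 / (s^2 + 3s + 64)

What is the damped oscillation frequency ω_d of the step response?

Comparing s^2 + 3s + 64 to s^2 + 2ζωₙs + ωₙ²: ωₙ = 8 rad/s and ζ = 3/(2·8) = 0.1875.
ζωₙ = 3/2 = 1.5, so ω_d = ωₙ√(1−ζ²) = √(ωₙ² − (ζωₙ)²) = √(64 − 1.5²) = √61.75 ≈ 7.858 rad/s.

ω_d ≈ 7.858 rad/s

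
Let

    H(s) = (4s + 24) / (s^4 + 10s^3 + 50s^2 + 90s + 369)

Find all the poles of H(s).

s = 3j, -3j, -5 + 4j, -5 - 4j

The poles are the roots of the denominator s^4 + 10s^3 + 50s^2 + 90s + 369 = 0.
No real roots exist; factor into two real quadratics: (s^2 + 9)(s^2 + 10s + 41) = 0.
Each quadratic gives a conjugate pair via the quadratic formula.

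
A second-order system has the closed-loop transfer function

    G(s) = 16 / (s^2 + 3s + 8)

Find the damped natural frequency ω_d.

ω_d ≈ 2.398 rad/s

Comparing s^2 + 3s + 8 to s^2 + 2ζωₙs + ωₙ²: ωₙ = √8 ≈ 2.828 rad/s and ζ = 3/(2·√8) ≈ 0.5303.
ζωₙ = 3/2 = 1.5, so ω_d = ωₙ√(1−ζ²) = √(ωₙ² − (ζωₙ)²) = √(8 − 1.5²) = √5.75 ≈ 2.398 rad/s.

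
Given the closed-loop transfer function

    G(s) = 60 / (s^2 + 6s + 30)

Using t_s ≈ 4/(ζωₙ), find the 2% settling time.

Comparing s^2 + 6s + 30 to s^2 + 2ζωₙs + ωₙ²: ωₙ = √30 ≈ 5.477 rad/s and ζ = 6/(2·√30) ≈ 0.5477.
ζωₙ = 6/2 = 3, so t_s ≈ 4/(ζωₙ) = 4/3 ≈ 1.333 s.

t_s ≈ 1.333 s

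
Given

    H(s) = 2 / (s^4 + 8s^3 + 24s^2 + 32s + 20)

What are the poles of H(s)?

s = -1 ± j, -3 ± j

The poles are the roots of the denominator s^4 + 8s^3 + 24s^2 + 32s + 20 = 0.
No real roots exist; factor into two real quadratics: (s^2 + 2s + 2)(s^2 + 6s + 10) = 0.
Each quadratic gives a conjugate pair via the quadratic formula.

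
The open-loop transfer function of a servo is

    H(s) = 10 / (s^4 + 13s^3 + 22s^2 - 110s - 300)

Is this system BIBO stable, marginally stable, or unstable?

The denominator s^4 + 13s^3 + 22s^2 - 110s - 300 factors as (s^2 + 6s + 10)(s + 10)(s - 3), giving poles at s = -3 ± j, -10, 3.
Since the pole(s) at s = 3 lie in the right half-plane, the system is unstable.

unstable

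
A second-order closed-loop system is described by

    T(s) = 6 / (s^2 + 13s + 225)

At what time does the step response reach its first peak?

t_p ≈ 0.2324 s

Comparing s^2 + 13s + 225 to s^2 + 2ζωₙs + ωₙ²: ωₙ = 15 rad/s and ζ = 13/(2·15) ≈ 0.4333.
ζωₙ = 13/2 = 6.5, so ω_d = ωₙ√(1−ζ²) = √(ωₙ² − (ζωₙ)²) = √(225 − 6.5²) = √182.75 ≈ 13.52 rad/s.
t_p = π/ω_d = π/13.52 ≈ 0.2324 s.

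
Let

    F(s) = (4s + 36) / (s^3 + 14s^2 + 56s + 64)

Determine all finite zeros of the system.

s = -9

Set the numerator to zero: 4s + 36 = 0, i.e. 4·(s + 9) = 0.
So s = -9.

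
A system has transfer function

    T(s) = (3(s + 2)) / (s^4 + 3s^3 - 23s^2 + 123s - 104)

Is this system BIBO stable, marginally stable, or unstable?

The denominator s^4 + 3s^3 - 23s^2 + 123s - 104 factors as (s^2 - 4s + 13)(s - 1)(s + 8), giving poles at s = 2 ± 3j, 1, -8.
Since the pole(s) at s = 2 ± 3j, 1 lie in the right half-plane, the system is unstable.

unstable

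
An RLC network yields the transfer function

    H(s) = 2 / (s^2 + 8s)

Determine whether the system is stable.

The denominator s^2 + 8s factors as s(s + 8), giving poles at s = 0, -8.
Since the simple pole(s) at s = 0 lie on the jω-axis with none in the right half-plane, the system is marginally stable.

marginally stable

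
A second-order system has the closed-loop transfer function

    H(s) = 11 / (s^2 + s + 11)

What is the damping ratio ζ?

ζ ≈ 0.1508

Compare the denominator to the standard form s^2 + 2ζωₙs + ωₙ².
ωₙ² = 11, so ωₙ = √11 ≈ 3.317 rad/s.
2ζωₙ = 1, so ζ = 1/(2·√11) ≈ 0.1508.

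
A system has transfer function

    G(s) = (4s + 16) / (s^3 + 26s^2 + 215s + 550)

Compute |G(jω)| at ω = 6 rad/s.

|G(j6)| ≈ 0.02527

Substitute s = j6: numerator = 16 + j24, denominator = -386 + j1074.
|G(j6)| = |16 + j24| / |-386 + j1074| = 28.844 / 1141.3 ≈ 0.02527.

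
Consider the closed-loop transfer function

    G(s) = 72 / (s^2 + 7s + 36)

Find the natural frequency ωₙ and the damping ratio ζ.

ωₙ = 6 rad/s, ζ ≈ 0.5833

Compare the denominator to the standard form s^2 + 2ζωₙs + ωₙ².
ωₙ² = 36, so ωₙ = 6 rad/s.
2ζωₙ = 7, so ζ = 7/(2·6) ≈ 0.5833.
With ζ = 0.5833 the response is underdamped.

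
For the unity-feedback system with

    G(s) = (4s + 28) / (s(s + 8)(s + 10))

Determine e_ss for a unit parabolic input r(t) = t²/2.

G(s) has one pole at the origin.
This is a Type 1 system; Ka = lim_{s→0} s^2·G(s) = 0, so the steady-state error for a parabola input is infinite.

e_ss = ∞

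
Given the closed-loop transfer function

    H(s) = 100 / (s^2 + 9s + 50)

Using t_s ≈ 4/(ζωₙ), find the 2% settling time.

t_s ≈ 0.8889 s

Comparing s^2 + 9s + 50 to s^2 + 2ζωₙs + ωₙ²: ωₙ = √50 ≈ 7.071 rad/s and ζ = 9/(2·√50) ≈ 0.6364.
ζωₙ = 9/2 = 4.5, so t_s ≈ 4/(ζωₙ) = 4/4.5 ≈ 0.8889 s.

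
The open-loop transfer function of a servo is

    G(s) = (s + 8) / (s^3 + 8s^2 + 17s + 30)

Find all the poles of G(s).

s = -1 + 2j, -1 - 2j, -6

The poles are the roots of the denominator s^3 + 8s^2 + 17s + 30 = 0.
Trying s = -6: the polynomial evaluates to 0, so (s + 6) is a factor.
Dividing out leaves s^2 + 2s + 5 = 0.
The quadratic formula then gives s = -1 ± 2j.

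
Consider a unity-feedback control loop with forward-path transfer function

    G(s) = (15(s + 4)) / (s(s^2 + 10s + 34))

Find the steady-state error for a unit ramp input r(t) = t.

e_ss = 0.5667

G(s) has one pole at the origin.
This is a Type 1 system. Kv = lim_{s→0} s·G(s) = 60/34 = 30/17.
e_ss = 1/Kv = 1/(30/17) = 17/30 ≈ 0.5667.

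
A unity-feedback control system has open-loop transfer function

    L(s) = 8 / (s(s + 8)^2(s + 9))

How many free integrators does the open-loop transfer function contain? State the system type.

The denominator has 1 factor of s at the origin (free integrator), so this is a Type 1 system.

Type 1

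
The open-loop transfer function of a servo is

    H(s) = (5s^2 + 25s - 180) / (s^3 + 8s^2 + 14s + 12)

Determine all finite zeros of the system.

Set the numerator to zero: 5s^2 + 25s - 180 = 0, i.e. 5·(s^2 + 5s - 36) = 0.
Factoring: (s + 9)(s - 4) = 0.

s = -9, 4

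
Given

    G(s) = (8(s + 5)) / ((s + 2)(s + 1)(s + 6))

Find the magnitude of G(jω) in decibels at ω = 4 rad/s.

Substitute s = j4: numerator = 40 + j32, denominator = -132 + j16.
|G(j4)| = |40 + j32| / |-132 + j16| = 51.225 / 132.97 ≈ 0.3852.
In decibels: 20·log₁₀(0.3852) ≈ -8.29 dB.

|G(j4)|_dB ≈ -8.29 dB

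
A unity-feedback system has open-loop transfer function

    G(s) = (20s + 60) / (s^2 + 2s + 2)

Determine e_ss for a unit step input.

G(s) has no poles at the origin.
This is a Type 0 system. Kp = lim_{s→0} G(s) = 60/2 = 30.
e_ss = 1/(1 + Kp) = 1/(1 + 30) = 1/31 ≈ 0.03226.

e_ss = 0.03226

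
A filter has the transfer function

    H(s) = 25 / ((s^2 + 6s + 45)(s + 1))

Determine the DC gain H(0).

At s = 0 each factor (s + a) contributes a and each (s^2 + bs + c) contributes c.
H(0) = 25·1 / ((45) · (1)) = 25/45 = 5/9.

H(0) = 5/9 ≈ 0.5556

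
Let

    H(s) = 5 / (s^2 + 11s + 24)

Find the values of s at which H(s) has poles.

s = -8, -3

The poles are the roots of the denominator s^2 + 11s + 24 = 0.
Factoring: (s + 8)(s + 3) = 0, so s = -8 and s = -3.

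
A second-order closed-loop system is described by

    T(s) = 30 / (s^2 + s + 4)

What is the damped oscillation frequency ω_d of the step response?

Comparing s^2 + s + 4 to s^2 + 2ζωₙs + ωₙ²: ωₙ = 2 rad/s and ζ = 1/(2·2) = 0.25.
ζωₙ = 1/2 = 0.5, so ω_d = ωₙ√(1−ζ²) = √(ωₙ² − (ζωₙ)²) = √(4 − 0.5²) = √3.75 ≈ 1.936 rad/s.

ω_d ≈ 1.936 rad/s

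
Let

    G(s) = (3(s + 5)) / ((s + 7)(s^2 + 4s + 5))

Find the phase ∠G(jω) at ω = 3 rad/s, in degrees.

∠G(j3) ≈ -100.7°

At s = j3: numerator = 15 + j9, denominator = -64 + j72.
∠G = ∠num − ∠den = 30.964° − (131.63°) = -100.7°.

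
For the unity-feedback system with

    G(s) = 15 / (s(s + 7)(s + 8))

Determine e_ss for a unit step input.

e_ss = 0

G(s) has one pole at the origin.
This is a Type 1 system; for a step input the steady-state error is zero.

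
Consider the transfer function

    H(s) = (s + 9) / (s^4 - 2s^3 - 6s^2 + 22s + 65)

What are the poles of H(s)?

The poles are the roots of the denominator s^4 - 2s^3 - 6s^2 + 22s + 65 = 0.
No real roots exist; factor into two real quadratics: (s^2 - 6s + 13)(s^2 + 4s + 5) = 0.
Each quadratic gives a conjugate pair via the quadratic formula.

s = 3 + 2j, 3 - 2j, -2 + j, -2 - j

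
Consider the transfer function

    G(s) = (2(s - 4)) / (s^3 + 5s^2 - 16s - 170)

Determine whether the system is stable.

unstable

The denominator s^3 + 5s^2 - 16s - 170 factors as (s - 5)(s^2 + 10s + 34), giving poles at s = 5, -5 ± 3j.
Since the pole(s) at s = 5 lie in the right half-plane, the system is unstable.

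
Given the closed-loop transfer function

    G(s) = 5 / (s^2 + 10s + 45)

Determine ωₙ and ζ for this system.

Compare the denominator to the standard form s^2 + 2ζωₙs + ωₙ².
ωₙ² = 45, so ωₙ = √45 ≈ 6.708 rad/s.
2ζωₙ = 10, so ζ = 10/(2·√45) ≈ 0.7454.
With ζ = 0.7454 the response is underdamped.

ωₙ ≈ 6.708 rad/s, ζ ≈ 0.7454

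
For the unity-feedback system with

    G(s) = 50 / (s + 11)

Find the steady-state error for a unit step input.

e_ss = 0.1803

G(s) has no poles at the origin.
This is a Type 0 system. Kp = lim_{s→0} G(s) = 50/11.
e_ss = 1/(1 + Kp) = 1/(1 + 50/11) = 11/61 ≈ 0.1803.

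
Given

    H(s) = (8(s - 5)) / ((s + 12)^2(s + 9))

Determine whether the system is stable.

The poles can be read from the denominator factors: s = -12, -12, -9.
Since all poles lie strictly in the left half-plane, the system is stable.

stable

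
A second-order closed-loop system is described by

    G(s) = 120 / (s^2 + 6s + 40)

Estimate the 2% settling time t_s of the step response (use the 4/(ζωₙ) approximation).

Comparing s^2 + 6s + 40 to s^2 + 2ζωₙs + ωₙ²: ωₙ = √40 ≈ 6.325 rad/s and ζ = 6/(2·√40) ≈ 0.4743.
ζωₙ = 6/2 = 3, so t_s ≈ 4/(ζωₙ) = 4/3 ≈ 1.333 s.

t_s ≈ 1.333 s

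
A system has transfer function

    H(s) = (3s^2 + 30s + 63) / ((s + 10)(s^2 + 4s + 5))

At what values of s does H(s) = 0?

s = -7, -3

Set the numerator to zero: 3s^2 + 30s + 63 = 0, i.e. 3·(s^2 + 10s + 21) = 0.
Factoring: (s + 7)(s + 3) = 0.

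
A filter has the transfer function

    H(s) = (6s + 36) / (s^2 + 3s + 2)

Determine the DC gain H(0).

H(0) = 18

Set s = 0: H(0) = (36) / (2) = 18.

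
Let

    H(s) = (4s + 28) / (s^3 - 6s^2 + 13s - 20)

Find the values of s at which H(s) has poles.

The poles are the roots of the denominator s^3 - 6s^2 + 13s - 20 = 0.
Trying s = 4: the polynomial evaluates to 0, so (s - 4) is a factor.
Dividing out leaves s^2 - 2s + 5 = 0.
The quadratic formula then gives s = 1 ± 2j.

s = 1 ± 2j, 4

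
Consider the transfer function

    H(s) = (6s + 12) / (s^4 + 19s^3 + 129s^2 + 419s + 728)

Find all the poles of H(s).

s = -2 + 3j, -2 - 3j, -8, -7

The poles are the roots of the denominator s^4 + 19s^3 + 129s^2 + 419s + 728 = 0.
Trying s = -8: the polynomial evaluates to 0, so (s + 8) is a factor.
Dividing out leaves s^3 + 11s^2 + 41s + 91 = 0.
This factors further as (s^2 + 4s + 13)(s + 7) = 0.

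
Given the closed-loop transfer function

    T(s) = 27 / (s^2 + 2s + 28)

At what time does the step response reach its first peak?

t_p ≈ 0.6046 s

Comparing s^2 + 2s + 28 to s^2 + 2ζωₙs + ωₙ²: ωₙ = √28 ≈ 5.292 rad/s and ζ = 2/(2·√28) ≈ 0.1890.
ζωₙ = 2/2 = 1, so ω_d = ωₙ√(1−ζ²) = √(ωₙ² − (ζωₙ)²) = √(28 − 1²) = √27 ≈ 5.196 rad/s.
t_p = π/ω_d = π/5.196 ≈ 0.6046 s.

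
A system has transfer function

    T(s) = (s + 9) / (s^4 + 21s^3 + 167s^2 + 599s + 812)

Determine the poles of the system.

s = -5 + 2j, -5 - 2j, -7, -4

The poles are the roots of the denominator s^4 + 21s^3 + 167s^2 + 599s + 812 = 0.
Trying s = -7: the polynomial evaluates to 0, so (s + 7) is a factor.
Dividing out leaves s^3 + 14s^2 + 69s + 116 = 0.
This factors further as (s^2 + 10s + 29)(s + 4) = 0.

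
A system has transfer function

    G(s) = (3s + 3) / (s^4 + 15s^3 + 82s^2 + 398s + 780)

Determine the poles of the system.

s = -1 + 5j, -1 - 5j, -3, -10

The poles are the roots of the denominator s^4 + 15s^3 + 82s^2 + 398s + 780 = 0.
Trying s = -3: the polynomial evaluates to 0, so (s + 3) is a factor.
Dividing out leaves s^3 + 12s^2 + 46s + 260 = 0.
This factors further as (s^2 + 2s + 26)(s + 10) = 0.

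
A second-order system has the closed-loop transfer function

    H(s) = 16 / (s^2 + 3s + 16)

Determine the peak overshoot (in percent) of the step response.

%OS ≈ 28.1%

Comparing s^2 + 3s + 16 to s^2 + 2ζωₙs + ωₙ²: ωₙ = 4 rad/s and ζ = 3/(2·4) = 0.375.
%OS = 100·exp(−πζ/√(1−ζ²)) = 100·exp(−π·0.375/√(1−0.375²)) ≈ 28.1%.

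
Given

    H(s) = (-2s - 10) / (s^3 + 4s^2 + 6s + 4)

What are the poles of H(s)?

s = -1 + j, -1 - j, -2

The poles are the roots of the denominator s^3 + 4s^2 + 6s + 4 = 0.
Trying s = -2: the polynomial evaluates to 0, so (s + 2) is a factor.
Dividing out leaves s^2 + 2s + 2 = 0.
The quadratic formula then gives s = -1 ± 1j.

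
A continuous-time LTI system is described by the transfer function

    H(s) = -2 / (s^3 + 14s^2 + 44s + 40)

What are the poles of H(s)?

The poles are the roots of the denominator s^3 + 14s^2 + 44s + 40 = 0.
Trying s = -2: the polynomial evaluates to 0, so (s + 2) is a factor.
Dividing out leaves s^2 + 12s + 20 = 0.
Factoring the quadratic: (s + 10)(s + 2) = 0.

s = -2, -10, -2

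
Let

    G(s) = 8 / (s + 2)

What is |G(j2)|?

|G(j2)| ≈ 2.828

Substitute s = j2: numerator = 8, denominator = 2 + j2.
|G(j2)| = |8| / |2 + j2| = 8 / 2.8284 ≈ 2.828.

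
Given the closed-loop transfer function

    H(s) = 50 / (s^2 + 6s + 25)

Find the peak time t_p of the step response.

Comparing s^2 + 6s + 25 to s^2 + 2ζωₙs + ωₙ²: ωₙ = 5 rad/s and ζ = 6/(2·5) = 0.6.
ζωₙ = 6/2 = 3, so ω_d = ωₙ√(1−ζ²) = √(ωₙ² − (ζωₙ)²) = √(25 − 3²) = √16 = 4 rad/s.
t_p = π/ω_d = π/4 ≈ 0.7854 s.

t_p ≈ 0.7854 s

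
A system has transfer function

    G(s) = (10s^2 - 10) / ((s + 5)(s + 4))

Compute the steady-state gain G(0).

Set s = 0: G(0) = (-10) / (20) = -1/2.

G(0) = -1/2 ≈ -0.5000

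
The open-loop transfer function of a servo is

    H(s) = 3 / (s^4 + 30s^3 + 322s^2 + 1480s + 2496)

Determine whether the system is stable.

The denominator s^4 + 30s^3 + 322s^2 + 1480s + 2496 factors as (s + 8)(s^2 + 10s + 26)(s + 12), giving poles at s = -8, -5 + j, -5 - j, -12.
Since all poles lie strictly in the left half-plane, the system is stable.

stable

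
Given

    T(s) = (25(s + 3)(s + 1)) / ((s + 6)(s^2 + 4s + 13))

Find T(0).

At s = 0 each factor (s + a) contributes a and each (s^2 + bs + c) contributes c.
T(0) = 25·(3) · (1) / ((6) · (13)) = 75/78 = 25/26.

T(0) = 25/26 ≈ 0.9615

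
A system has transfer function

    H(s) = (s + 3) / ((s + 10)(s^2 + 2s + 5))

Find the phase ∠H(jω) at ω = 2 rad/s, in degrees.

At s = j2: numerator = 3 + j2, denominator = 2 + j42.
∠H = ∠num − ∠den = 33.690° − (87.274°) = -53.58°.

∠H(j2) ≈ -53.58°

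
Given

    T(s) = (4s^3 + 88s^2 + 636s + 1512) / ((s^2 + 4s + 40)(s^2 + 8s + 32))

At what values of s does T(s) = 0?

s = -7, -9, -6

Set the numerator to zero: 4s^3 + 88s^2 + 636s + 1512 = 0, i.e. 4·(s^3 + 22s^2 + 159s + 378) = 0.
Factoring: (s + 7)(s + 9)(s + 6) = 0.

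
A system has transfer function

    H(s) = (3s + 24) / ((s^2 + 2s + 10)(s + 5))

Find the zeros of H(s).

s = -8

Set the numerator to zero: 3s + 24 = 0, i.e. 3·(s + 8) = 0.
So s = -8.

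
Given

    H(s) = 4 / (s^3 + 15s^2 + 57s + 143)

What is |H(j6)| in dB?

|H(j6)|_dB ≈ -40.4 dB

Substitute s = j6: numerator = 4, denominator = -397 + j126.
|H(j6)| = |4| / |-397 + j126| = 4 / 416.52 ≈ 0.009603.
In decibels: 20·log₁₀(0.009603) ≈ -40.4 dB.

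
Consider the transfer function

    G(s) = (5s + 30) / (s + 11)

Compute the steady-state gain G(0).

Set s = 0: G(0) = (30) / (11) = 30/11.

G(0) = 30/11 ≈ 2.727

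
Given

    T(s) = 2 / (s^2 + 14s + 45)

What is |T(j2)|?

Substitute s = j2: numerator = 2, denominator = 41 + j28.
|T(j2)| = |2| / |41 + j28| = 2 / 49.649 ≈ 0.04028.

|T(j2)| ≈ 0.04028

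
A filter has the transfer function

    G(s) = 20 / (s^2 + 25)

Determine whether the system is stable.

The denominator s^2 + 25 factors as (s^2 + 25), giving poles at s = 5j, -5j.
Since the simple pole(s) at s = 5j, -5j lie on the jω-axis with none in the right half-plane, the system is marginally stable.

marginally stable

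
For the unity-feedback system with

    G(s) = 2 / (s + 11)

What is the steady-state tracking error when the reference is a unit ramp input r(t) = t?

e_ss = ∞

G(s) has no poles at the origin.
This is a Type 0 system; Kv = lim_{s→0} s·G(s) = 0, so the steady-state error for a ramp input is infinite.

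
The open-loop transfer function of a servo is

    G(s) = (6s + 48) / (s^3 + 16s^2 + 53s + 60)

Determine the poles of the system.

The poles are the roots of the denominator s^3 + 16s^2 + 53s + 60 = 0.
Trying s = -12: the polynomial evaluates to 0, so (s + 12) is a factor.
Dividing out leaves s^2 + 4s + 5 = 0.
The quadratic formula then gives s = -2 ± 1j.

s = -2 + j, -2 - j, -12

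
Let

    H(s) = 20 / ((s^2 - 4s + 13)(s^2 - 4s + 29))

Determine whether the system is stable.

The poles can be read from the denominator factors: s = 2 ± 3j, 2 ± 5j.
Since the pole(s) at s = 2 + 3j, 2 - 3j, 2 + 5j, 2 - 5j lie in the right half-plane, the system is unstable.

unstable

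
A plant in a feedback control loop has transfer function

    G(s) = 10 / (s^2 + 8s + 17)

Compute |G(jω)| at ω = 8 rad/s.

Substitute s = j8: numerator = 10, denominator = -47 + j64.
|G(j8)| = |10| / |-47 + j64| = 10 / 79.404 ≈ 0.1259.

|G(j8)| ≈ 0.1259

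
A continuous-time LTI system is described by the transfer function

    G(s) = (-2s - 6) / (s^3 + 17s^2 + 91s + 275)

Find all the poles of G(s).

s = -3 ± 4j, -11

The poles are the roots of the denominator s^3 + 17s^2 + 91s + 275 = 0.
Trying s = -11: the polynomial evaluates to 0, so (s + 11) is a factor.
Dividing out leaves s^2 + 6s + 25 = 0.
The quadratic formula then gives s = -3 ± 4j.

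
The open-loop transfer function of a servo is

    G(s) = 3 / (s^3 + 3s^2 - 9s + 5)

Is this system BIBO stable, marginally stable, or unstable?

unstable

The denominator s^3 + 3s^2 - 9s + 5 factors as (s - 1)^2(s + 5), giving poles at s = 1, 1, -5.
Since the pole(s) at s = 1, 1 lie in the right half-plane, the system is unstable.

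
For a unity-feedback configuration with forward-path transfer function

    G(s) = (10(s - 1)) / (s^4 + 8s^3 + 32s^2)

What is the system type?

The denominator has 2 factors of s at the origin (free integrators), so this is a Type 2 system.

Type 2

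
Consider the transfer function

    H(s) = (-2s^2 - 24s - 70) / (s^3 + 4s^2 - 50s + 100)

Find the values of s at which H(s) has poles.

s = 3 ± j, -10

The poles are the roots of the denominator s^3 + 4s^2 - 50s + 100 = 0.
Trying s = -10: the polynomial evaluates to 0, so (s + 10) is a factor.
Dividing out leaves s^2 - 6s + 10 = 0.
The quadratic formula then gives s = 3 ± 1j.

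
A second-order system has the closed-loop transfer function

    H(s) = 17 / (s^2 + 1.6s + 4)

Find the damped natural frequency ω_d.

ω_d ≈ 1.833 rad/s

Comparing s^2 + 1.6s + 4 to s^2 + 2ζωₙs + ωₙ²: ωₙ = 2 rad/s and ζ = 1.6/(2·2) = 0.4.
ζωₙ = 1.6/2 = 0.8, so ω_d = ωₙ√(1−ζ²) = √(ωₙ² − (ζωₙ)²) = √(4 − 0.8²) = √3.36 ≈ 1.833 rad/s.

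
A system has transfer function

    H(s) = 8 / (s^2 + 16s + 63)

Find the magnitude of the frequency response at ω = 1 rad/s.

|H(j1)| ≈ 0.1249

Substitute s = j1: numerator = 8, denominator = 62 + j16.
|H(j1)| = |8| / |62 + j16| = 8 / 64.031 ≈ 0.1249.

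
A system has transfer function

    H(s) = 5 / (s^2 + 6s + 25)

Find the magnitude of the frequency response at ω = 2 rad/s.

Substitute s = j2: numerator = 5, denominator = 21 + j12.
|H(j2)| = |5| / |21 + j12| = 5 / 24.187 ≈ 0.2067.

|H(j2)| ≈ 0.2067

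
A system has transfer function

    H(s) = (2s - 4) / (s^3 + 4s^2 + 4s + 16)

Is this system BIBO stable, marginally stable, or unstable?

The denominator s^3 + 4s^2 + 4s + 16 factors as (s^2 + 4)(s + 4), giving poles at s = ±2j, -4.
Since the simple pole(s) at s = 2j, -2j lie on the jω-axis with none in the right half-plane, the system is marginally stable.

marginally stable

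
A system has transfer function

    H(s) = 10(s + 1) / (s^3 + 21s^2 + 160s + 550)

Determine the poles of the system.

The poles are the roots of the denominator s^3 + 21s^2 + 160s + 550 = 0.
Trying s = -11: the polynomial evaluates to 0, so (s + 11) is a factor.
Dividing out leaves s^2 + 10s + 50 = 0.
The quadratic formula then gives s = -5 ± 5j.

s = -5 ± 5j, -11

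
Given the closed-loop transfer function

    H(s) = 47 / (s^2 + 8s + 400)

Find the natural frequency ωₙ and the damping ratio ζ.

ωₙ = 20 rad/s, ζ = 0.2

Compare the denominator to the standard form s^2 + 2ζωₙs + ωₙ².
ωₙ² = 400, so ωₙ = 20 rad/s.
2ζωₙ = 8, so ζ = 8/(2·20) = 0.2.
With ζ = 0.2 the response is underdamped.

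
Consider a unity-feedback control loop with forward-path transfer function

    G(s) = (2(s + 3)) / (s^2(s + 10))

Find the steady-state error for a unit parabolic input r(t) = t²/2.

e_ss = 1.667

G(s) has 2 poles at the origin.
This is a Type 2 system. Ka = lim_{s→0} s^2·G(s) = 6/10 = 3/5.
e_ss = 1/Ka = 1/(3/5) = 5/3 ≈ 1.667.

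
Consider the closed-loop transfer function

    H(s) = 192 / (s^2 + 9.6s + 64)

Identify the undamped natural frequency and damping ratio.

ωₙ = 8 rad/s, ζ = 0.6

Compare the denominator to the standard form s^2 + 2ζωₙs + ωₙ².
ωₙ² = 64, so ωₙ = 8 rad/s.
2ζωₙ = 9.6, so ζ = 9.6/(2·8) = 0.6.
With ζ = 0.6 the response is underdamped.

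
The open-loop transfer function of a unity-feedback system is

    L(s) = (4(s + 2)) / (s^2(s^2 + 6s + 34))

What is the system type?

Type 2

The denominator has 2 factors of s at the origin (free integrators), so this is a Type 2 system.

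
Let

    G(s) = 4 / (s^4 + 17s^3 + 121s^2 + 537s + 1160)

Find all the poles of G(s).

s = -2 ± 5j, -8, -5

The poles are the roots of the denominator s^4 + 17s^3 + 121s^2 + 537s + 1160 = 0.
Trying s = -8: the polynomial evaluates to 0, so (s + 8) is a factor.
Dividing out leaves s^3 + 9s^2 + 49s + 145 = 0.
This factors further as (s^2 + 4s + 29)(s + 5) = 0.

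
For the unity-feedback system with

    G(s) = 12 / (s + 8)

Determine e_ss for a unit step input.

G(s) has no poles at the origin.
This is a Type 0 system. Kp = lim_{s→0} G(s) = 12/8 = 3/2.
e_ss = 1/(1 + Kp) = 1/(1 + 3/2) = 2/5 ≈ 0.4000.

e_ss = 0.4000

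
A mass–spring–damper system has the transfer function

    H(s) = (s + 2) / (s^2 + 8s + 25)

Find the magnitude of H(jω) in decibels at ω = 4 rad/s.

|H(j4)|_dB ≈ -17.4 dB

Substitute s = j4: numerator = 2 + j4, denominator = 9 + j32.
|H(j4)| = |2 + j4| / |9 + j32| = 4.4721 / 33.242 ≈ 0.1345.
In decibels: 20·log₁₀(0.1345) ≈ -17.4 dB.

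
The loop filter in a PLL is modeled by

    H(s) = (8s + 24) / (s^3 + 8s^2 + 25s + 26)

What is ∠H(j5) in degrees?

At s = j5: numerator = 24 + j40, denominator = -174.
∠H = ∠num − ∠den = 59.036° − (180°) = -121.0°.

∠H(j5) ≈ -121.0°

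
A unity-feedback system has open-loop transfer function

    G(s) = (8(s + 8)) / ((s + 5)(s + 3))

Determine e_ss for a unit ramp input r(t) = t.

G(s) has no poles at the origin.
This is a Type 0 system; Kv = lim_{s→0} s·G(s) = 0, so the steady-state error for a ramp input is infinite.

e_ss = ∞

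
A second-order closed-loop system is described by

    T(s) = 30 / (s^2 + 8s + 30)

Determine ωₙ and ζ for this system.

Compare the denominator to the standard form s^2 + 2ζωₙs + ωₙ².
ωₙ² = 30, so ωₙ = √30 ≈ 5.477 rad/s.
2ζωₙ = 8, so ζ = 8/(2·√30) ≈ 0.7303.
With ζ = 0.7303 the response is underdamped.

ωₙ ≈ 5.477 rad/s, ζ ≈ 0.7303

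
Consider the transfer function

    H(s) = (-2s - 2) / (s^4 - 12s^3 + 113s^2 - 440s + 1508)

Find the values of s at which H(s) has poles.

The poles are the roots of the denominator s^4 - 12s^3 + 113s^2 - 440s + 1508 = 0.
No real roots exist; factor into two real quadratics: (s^2 - 8s + 52)(s^2 - 4s + 29) = 0.
Each quadratic gives a conjugate pair via the quadratic formula.

s = 4 ± 6j, 2 ± 5j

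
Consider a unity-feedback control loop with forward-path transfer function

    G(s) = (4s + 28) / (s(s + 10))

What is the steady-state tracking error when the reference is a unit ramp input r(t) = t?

e_ss = 0.3571

G(s) has one pole at the origin.
This is a Type 1 system. Kv = lim_{s→0} s·G(s) = 28/10 = 14/5.
e_ss = 1/Kv = 1/(14/5) = 5/14 ≈ 0.3571.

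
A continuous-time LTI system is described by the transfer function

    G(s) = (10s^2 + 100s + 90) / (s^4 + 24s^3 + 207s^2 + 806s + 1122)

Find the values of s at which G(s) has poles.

The poles are the roots of the denominator s^4 + 24s^3 + 207s^2 + 806s + 1122 = 0.
Trying s = -11: the polynomial evaluates to 0, so (s + 11) is a factor.
Dividing out leaves s^3 + 13s^2 + 64s + 102 = 0.
This factors further as (s^2 + 10s + 34)(s + 3) = 0.

s = -5 ± 3j, -11, -3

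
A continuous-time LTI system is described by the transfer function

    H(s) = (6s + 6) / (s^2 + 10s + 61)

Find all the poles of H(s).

s = -5 + 6j, -5 - 6j

The poles are the roots of the denominator s^2 + 10s + 61 = 0.
Using the quadratic formula: s = (-10 ± √(-144))/2 = -5 ± 6j.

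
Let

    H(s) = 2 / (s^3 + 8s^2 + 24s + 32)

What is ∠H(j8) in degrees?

At s = j8: numerator = 2, denominator = -480 - j320.
∠H = ∠num − ∠den = 0° − (-146.31°) = 146.3°.

∠H(j8) ≈ 146.3°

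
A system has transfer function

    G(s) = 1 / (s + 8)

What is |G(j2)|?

|G(j2)| ≈ 0.1213

Substitute s = j2: numerator = 1, denominator = 8 + j2.
|G(j2)| = |1| / |8 + j2| = 1 / 8.2462 ≈ 0.1213.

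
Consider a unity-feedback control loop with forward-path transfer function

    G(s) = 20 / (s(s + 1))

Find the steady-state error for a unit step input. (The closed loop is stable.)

G(s) has one pole at the origin.
This is a Type 1 system; for a step input the steady-state error is zero.

e_ss = 0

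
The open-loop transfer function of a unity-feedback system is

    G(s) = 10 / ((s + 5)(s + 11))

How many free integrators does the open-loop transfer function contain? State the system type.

Type 0

The denominator has no factor of s at the origin — no free integrator — so this is a Type 0 system.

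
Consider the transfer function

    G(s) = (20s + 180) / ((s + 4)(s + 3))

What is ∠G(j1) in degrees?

∠G(j1) ≈ -26.13°

At s = j1: numerator = 180 + j20, denominator = 11 + j7.
∠G = ∠num − ∠den = 6.3402° − (32.471°) = -26.13°.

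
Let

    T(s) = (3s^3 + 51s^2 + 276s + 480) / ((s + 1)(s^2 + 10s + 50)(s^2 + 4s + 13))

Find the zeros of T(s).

s = -8, -4, -5

Set the numerator to zero: 3s^3 + 51s^2 + 276s + 480 = 0, i.e. 3·(s^3 + 17s^2 + 92s + 160) = 0.
Factoring: (s + 8)(s + 4)(s + 5) = 0.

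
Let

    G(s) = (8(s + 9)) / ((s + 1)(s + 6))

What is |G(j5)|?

|G(j5)| ≈ 2.068

Substitute s = j5: numerator = 72 + j40, denominator = -19 + j35.
|G(j5)| = |72 + j40| / |-19 + j35| = 82.365 / 39.825 ≈ 2.068.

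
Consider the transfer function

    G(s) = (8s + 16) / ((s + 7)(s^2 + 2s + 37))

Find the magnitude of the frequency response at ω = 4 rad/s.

Substitute s = j4: numerator = 16 + j32, denominator = 115 + j140.
|G(j4)| = |16 + j32| / |115 + j140| = 35.777 / 181.18 ≈ 0.1975.

|G(j4)| ≈ 0.1975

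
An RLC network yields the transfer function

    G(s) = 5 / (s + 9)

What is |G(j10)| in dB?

Substitute s = j10: numerator = 5, denominator = 9 + j10.
|G(j10)| = |5| / |9 + j10| = 5 / 13.454 ≈ 0.3716.
In decibels: 20·log₁₀(0.3716) ≈ -8.60 dB.

|G(j10)|_dB ≈ -8.60 dB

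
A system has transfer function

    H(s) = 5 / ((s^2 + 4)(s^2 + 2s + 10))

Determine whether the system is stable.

marginally stable

The poles can be read from the denominator factors: s = 2j, -2j, -1 + 3j, -1 - 3j.
Since the simple pole(s) at s = ±2j lie on the jω-axis with none in the right half-plane, the system is marginally stable.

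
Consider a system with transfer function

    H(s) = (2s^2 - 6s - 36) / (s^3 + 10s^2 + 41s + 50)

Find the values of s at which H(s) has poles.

s = -4 ± 3j, -2

The poles are the roots of the denominator s^3 + 10s^2 + 41s + 50 = 0.
Trying s = -2: the polynomial evaluates to 0, so (s + 2) is a factor.
Dividing out leaves s^2 + 8s + 25 = 0.
The quadratic formula then gives s = -4 ± 3j.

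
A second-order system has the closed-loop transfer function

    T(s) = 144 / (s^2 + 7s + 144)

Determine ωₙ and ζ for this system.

Compare the denominator to the standard form s^2 + 2ζωₙs + ωₙ².
ωₙ² = 144, so ωₙ = 12 rad/s.
2ζωₙ = 7, so ζ = 7/(2·12) ≈ 0.2917.

ωₙ = 12 rad/s, ζ ≈ 0.2917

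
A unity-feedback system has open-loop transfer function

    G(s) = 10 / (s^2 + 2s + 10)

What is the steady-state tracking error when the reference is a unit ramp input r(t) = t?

e_ss = ∞

G(s) has no poles at the origin.
This is a Type 0 system; Kv = lim_{s→0} s·G(s) = 0, so the steady-state error for a ramp input is infinite.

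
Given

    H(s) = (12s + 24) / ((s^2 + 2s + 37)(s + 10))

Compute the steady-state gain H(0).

Set s = 0: H(0) = (24) / (370) = 12/185.

H(0) = 12/185 ≈ 0.06486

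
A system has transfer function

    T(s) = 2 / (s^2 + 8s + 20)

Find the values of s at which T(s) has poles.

The poles are the roots of the denominator s^2 + 8s + 20 = 0.
Using the quadratic formula: s = (-8 ± √(-16))/2 = -4 ± 2j.

s = -4 ± 2j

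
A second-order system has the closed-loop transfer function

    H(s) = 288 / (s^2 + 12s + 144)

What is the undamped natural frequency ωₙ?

Compare the denominator to the standard form s^2 + 2ζωₙs + ωₙ².
ωₙ² = 144, so ωₙ = 12 rad/s.

ωₙ = 12 rad/s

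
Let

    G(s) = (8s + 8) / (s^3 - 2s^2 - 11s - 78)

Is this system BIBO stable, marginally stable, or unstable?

The denominator s^3 - 2s^2 - 11s - 78 factors as (s - 6)(s^2 + 4s + 13), giving poles at s = 6, -2 ± 3j.
Since the pole(s) at s = 6 lie in the right half-plane, the system is unstable.

unstable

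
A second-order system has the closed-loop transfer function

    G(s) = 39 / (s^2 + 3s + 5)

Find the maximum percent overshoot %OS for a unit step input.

Comparing s^2 + 3s + 5 to s^2 + 2ζωₙs + ωₙ²: ωₙ = √5 ≈ 2.236 rad/s and ζ = 3/(2·√5) ≈ 0.6708.
%OS = 100·exp(−πζ/√(1−ζ²)) = 100·exp(−π·0.6708/√(1−0.6708²)) ≈ 5.83%.

%OS ≈ 5.83%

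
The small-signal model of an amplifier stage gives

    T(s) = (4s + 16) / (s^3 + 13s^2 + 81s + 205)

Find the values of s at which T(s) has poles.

The poles are the roots of the denominator s^3 + 13s^2 + 81s + 205 = 0.
Trying s = -5: the polynomial evaluates to 0, so (s + 5) is a factor.
Dividing out leaves s^2 + 8s + 41 = 0.
The quadratic formula then gives s = -4 ± 5j.

s = -4 + 5j, -4 - 5j, -5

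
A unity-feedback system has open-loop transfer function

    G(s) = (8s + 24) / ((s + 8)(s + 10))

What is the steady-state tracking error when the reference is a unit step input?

G(s) has no poles at the origin.
This is a Type 0 system. Kp = lim_{s→0} G(s) = 24/80 = 3/10.
e_ss = 1/(1 + Kp) = 1/(1 + 3/10) = 10/13 ≈ 0.7692.

e_ss = 0.7692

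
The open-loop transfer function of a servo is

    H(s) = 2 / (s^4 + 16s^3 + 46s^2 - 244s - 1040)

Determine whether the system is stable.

unstable

The denominator s^4 + 16s^3 + 46s^2 - 244s - 1040 factors as (s - 4)(s + 10)(s^2 + 10s + 26), giving poles at s = 4, -10, -5 + j, -5 - j.
Since the pole(s) at s = 4 lie in the right half-plane, the system is unstable.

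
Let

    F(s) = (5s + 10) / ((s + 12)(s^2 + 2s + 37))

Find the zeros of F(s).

s = -2

Set the numerator to zero: 5s + 10 = 0, i.e. 5·(s + 2) = 0.
So s = -2.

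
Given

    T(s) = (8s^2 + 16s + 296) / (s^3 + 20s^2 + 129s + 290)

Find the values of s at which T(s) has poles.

The poles are the roots of the denominator s^3 + 20s^2 + 129s + 290 = 0.
Trying s = -10: the polynomial evaluates to 0, so (s + 10) is a factor.
Dividing out leaves s^2 + 10s + 29 = 0.
The quadratic formula then gives s = -5 ± 2j.

s = -5 + 2j, -5 - 2j, -10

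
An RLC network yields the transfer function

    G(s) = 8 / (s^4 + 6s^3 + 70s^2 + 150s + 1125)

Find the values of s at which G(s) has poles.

The poles are the roots of the denominator s^4 + 6s^3 + 70s^2 + 150s + 1125 = 0.
No real roots exist; factor into two real quadratics: (s^2 + 25)(s^2 + 6s + 45) = 0.
Each quadratic gives a conjugate pair via the quadratic formula.

s = ±5j, -3 ± 6j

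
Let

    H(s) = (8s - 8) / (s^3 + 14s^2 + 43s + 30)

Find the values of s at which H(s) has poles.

The poles are the roots of the denominator s^3 + 14s^2 + 43s + 30 = 0.
Trying s = -3: the polynomial evaluates to 0, so (s + 3) is a factor.
Dividing out leaves s^2 + 11s + 10 = 0.
Factoring the quadratic: (s + 10)(s + 1) = 0.

s = -3, -10, -1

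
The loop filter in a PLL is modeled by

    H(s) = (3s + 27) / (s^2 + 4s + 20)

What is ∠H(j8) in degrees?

At s = j8: numerator = 27 + j24, denominator = -44 + j32.
∠H = ∠num − ∠den = 41.634° − (143.97°) = -102.3°.

∠H(j8) ≈ -102.3°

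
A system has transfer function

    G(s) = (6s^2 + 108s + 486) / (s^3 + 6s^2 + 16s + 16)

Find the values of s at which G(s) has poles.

s = -2 + 2j, -2 - 2j, -2

The poles are the roots of the denominator s^3 + 6s^2 + 16s + 16 = 0.
Trying s = -2: the polynomial evaluates to 0, so (s + 2) is a factor.
Dividing out leaves s^2 + 4s + 8 = 0.
The quadratic formula then gives s = -2 ± 2j.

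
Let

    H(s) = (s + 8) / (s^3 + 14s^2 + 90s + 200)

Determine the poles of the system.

s = -5 ± 5j, -4

The poles are the roots of the denominator s^3 + 14s^2 + 90s + 200 = 0.
Trying s = -4: the polynomial evaluates to 0, so (s + 4) is a factor.
Dividing out leaves s^2 + 10s + 50 = 0.
The quadratic formula then gives s = -5 ± 5j.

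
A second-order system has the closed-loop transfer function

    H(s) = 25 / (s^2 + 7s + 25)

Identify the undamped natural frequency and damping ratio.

Compare the denominator to the standard form s^2 + 2ζωₙs + ωₙ².
ωₙ² = 25, so ωₙ = 5 rad/s.
2ζωₙ = 7, so ζ = 7/(2·5) = 0.7.
With ζ = 0.7 the response is underdamped.

ωₙ = 5 rad/s, ζ = 0.7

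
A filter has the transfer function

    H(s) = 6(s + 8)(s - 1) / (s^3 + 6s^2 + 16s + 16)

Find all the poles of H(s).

The poles are the roots of the denominator s^3 + 6s^2 + 16s + 16 = 0.
Trying s = -2: the polynomial evaluates to 0, so (s + 2) is a factor.
Dividing out leaves s^2 + 4s + 8 = 0.
The quadratic formula then gives s = -2 ± 2j.

s = -2 + 2j, -2 - 2j, -2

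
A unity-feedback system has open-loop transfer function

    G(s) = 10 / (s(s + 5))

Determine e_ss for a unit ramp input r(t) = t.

G(s) has one pole at the origin.
This is a Type 1 system. Kv = lim_{s→0} s·G(s) = 10/5 = 2.
e_ss = 1/Kv = 1/(2) = 1/2 ≈ 0.5000.

e_ss = 0.5000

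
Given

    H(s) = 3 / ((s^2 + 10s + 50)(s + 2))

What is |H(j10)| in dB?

|H(j10)|_dB ≈ -51.6 dB

Substitute s = j10: numerator = 3, denominator = -1100 - j300.
|H(j10)| = |3| / |-1100 - j300| = 3 / 1140.2 ≈ 0.002631.
In decibels: 20·log₁₀(0.002631) ≈ -51.6 dB.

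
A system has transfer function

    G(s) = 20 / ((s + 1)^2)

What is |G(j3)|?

Substitute s = j3: numerator = 20, denominator = -8 + j6.
|G(j3)| = |20| / |-8 + j6| = 20 / 10 = 2.

|G(j3)| = 2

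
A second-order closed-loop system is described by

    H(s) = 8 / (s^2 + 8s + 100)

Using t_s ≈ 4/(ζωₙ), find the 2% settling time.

Comparing s^2 + 8s + 100 to s^2 + 2ζωₙs + ωₙ²: ωₙ = 10 rad/s and ζ = 8/(2·10) = 0.4.
ζωₙ = 8/2 = 4, so t_s ≈ 4/(ζωₙ) = 4/4 = 1 s.

t_s ≈ 1 s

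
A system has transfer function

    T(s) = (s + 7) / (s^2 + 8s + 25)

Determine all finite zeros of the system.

s = -7

Set the numerator to zero: s + 7 = 0.
So s = -7.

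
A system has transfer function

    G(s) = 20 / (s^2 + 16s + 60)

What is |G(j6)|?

|G(j6)| ≈ 0.2021

Substitute s = j6: numerator = 20, denominator = 24 + j96.
|G(j6)| = |20| / |24 + j96| = 20 / 98.955 ≈ 0.2021.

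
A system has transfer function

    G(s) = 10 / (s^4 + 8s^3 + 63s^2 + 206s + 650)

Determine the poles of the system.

The poles are the roots of the denominator s^4 + 8s^3 + 63s^2 + 206s + 650 = 0.
No real roots exist; factor into two real quadratics: (s^2 + 6s + 25)(s^2 + 2s + 26) = 0.
Each quadratic gives a conjugate pair via the quadratic formula.

s = -3 + 4j, -3 - 4j, -1 + 5j, -1 - 5j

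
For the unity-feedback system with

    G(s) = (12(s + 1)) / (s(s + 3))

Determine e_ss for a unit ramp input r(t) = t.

G(s) has one pole at the origin.
This is a Type 1 system. Kv = lim_{s→0} s·G(s) = 12/3 = 4.
e_ss = 1/Kv = 1/(4) = 1/4 ≈ 0.2500.

e_ss = 0.2500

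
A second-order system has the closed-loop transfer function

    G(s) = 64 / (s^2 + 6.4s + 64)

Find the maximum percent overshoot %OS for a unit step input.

Comparing s^2 + 6.4s + 64 to s^2 + 2ζωₙs + ωₙ²: ωₙ = 8 rad/s and ζ = 6.4/(2·8) = 0.4.
%OS = 100·exp(−πζ/√(1−ζ²)) = 100·exp(−π·0.4/√(1−0.4²)) ≈ 25.4%.

%OS ≈ 25.4%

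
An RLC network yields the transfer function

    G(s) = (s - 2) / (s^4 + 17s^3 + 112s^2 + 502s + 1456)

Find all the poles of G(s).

s = -7, -1 ± 5j, -8

The poles are the roots of the denominator s^4 + 17s^3 + 112s^2 + 502s + 1456 = 0.
Trying s = -7: the polynomial evaluates to 0, so (s + 7) is a factor.
Dividing out leaves s^3 + 10s^2 + 42s + 208 = 0.
This factors further as (s^2 + 2s + 26)(s + 8) = 0.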